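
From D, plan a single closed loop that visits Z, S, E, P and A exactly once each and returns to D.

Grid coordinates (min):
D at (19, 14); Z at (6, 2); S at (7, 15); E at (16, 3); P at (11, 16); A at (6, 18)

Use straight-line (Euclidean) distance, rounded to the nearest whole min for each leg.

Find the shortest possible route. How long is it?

There are 60 distinct closed tours to check (reversals are equivalent).
D-Z-S-E-P-A-D: 18+13+15+14+5+14 = 79
D-Z-S-E-A-P-D: 18+13+15+18+5+8 = 77
D-Z-S-P-E-A-D: 18+13+4+14+18+14 = 81
D-Z-S-P-A-E-D: 18+13+4+5+18+11 = 69
D-Z-S-A-E-P-D: 18+13+3+18+14+8 = 74
D-Z-S-A-P-E-D: 18+13+3+5+14+11 = 64
D-Z-E-S-P-A-D: 18+10+15+4+5+14 = 66
D-Z-E-S-A-P-D: 18+10+15+3+5+8 = 59
D-Z-E-P-S-A-D: 18+10+14+4+3+14 = 63
D-Z-E-P-A-S-D: 18+10+14+5+3+12 = 62
D-Z-E-A-S-P-D: 18+10+18+3+4+8 = 61
D-Z-E-A-P-S-D: 18+10+18+5+4+12 = 67
D-Z-P-S-E-A-D: 18+15+4+15+18+14 = 84
D-Z-P-S-A-E-D: 18+15+4+3+18+11 = 69
… (46 more)
D-E-Z-S-A-P-D: 11+10+13+3+5+8 = 50  ← best
The minimum is 50.
One optimal route: D → E → Z → S → A → P → D (or its reverse).

Minimum total distance: 50 min.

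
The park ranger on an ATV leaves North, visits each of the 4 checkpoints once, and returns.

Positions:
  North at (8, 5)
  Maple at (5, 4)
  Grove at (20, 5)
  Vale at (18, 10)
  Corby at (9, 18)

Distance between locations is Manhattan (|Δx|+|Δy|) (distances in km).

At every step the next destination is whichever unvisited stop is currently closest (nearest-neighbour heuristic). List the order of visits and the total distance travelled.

58 km along North → Maple → Grove → Vale → Corby → North.

At North the remaining stops are Maple 4, Grove 12, Corby 14, Vale 15; go to Maple.
At Maple the remaining stops are Grove 16, Corby 18, Vale 19; go to Grove.
At Grove the remaining stops are Vale 7, Corby 24; go to Vale.
At Vale the remaining stops are Corby 17; go to Corby.
Return Corby→North: 14.
Total = 4 + 16 + 7 + 17 + 14 = 58.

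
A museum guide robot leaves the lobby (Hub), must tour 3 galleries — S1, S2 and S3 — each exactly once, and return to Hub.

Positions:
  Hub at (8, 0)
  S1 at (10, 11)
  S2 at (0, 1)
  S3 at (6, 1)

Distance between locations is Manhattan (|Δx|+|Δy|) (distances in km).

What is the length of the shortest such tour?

Shortest round trip = 42 km.

There are 3 distinct closed tours to check (reversals are equivalent).
Hub - S1 - S2 - S3 - Hub: 13+20+6+3 = 42
Hub - S1 - S3 - S2 - Hub: 13+14+6+9 = 42
Hub - S2 - S1 - S3 - Hub: 9+20+14+3 = 46
The minimum is 42.
One optimal route: Hub → S1 → S2 → S3 → Hub (or its reverse).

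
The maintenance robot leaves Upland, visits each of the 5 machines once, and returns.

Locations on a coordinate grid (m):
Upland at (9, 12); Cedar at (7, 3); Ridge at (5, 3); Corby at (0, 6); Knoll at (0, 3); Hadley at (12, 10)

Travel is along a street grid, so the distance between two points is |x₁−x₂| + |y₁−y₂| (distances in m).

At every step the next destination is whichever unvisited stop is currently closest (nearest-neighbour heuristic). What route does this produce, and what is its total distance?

From Upland: distances to unvisited — Hadley=5, Cedar=11, Ridge=13, Corby=15, Knoll=18. Nearest is Hadley (5).
From Hadley: distances to unvisited — Cedar=12, Ridge=14, Corby=16, Knoll=19. Nearest is Cedar (12).
From Cedar: distances to unvisited — Ridge=2, Knoll=7, Corby=10. Nearest is Ridge (2).
From Ridge: distances to unvisited — Knoll=5, Corby=8. Nearest is Knoll (5).
From Knoll: distances to unvisited — Corby=3. Nearest is Corby (3).
Return Corby→Upland: 15.
Total = 5 + 12 + 2 + 5 + 3 + 15 = 42.

42 m along Upland → Hadley → Cedar → Ridge → Knoll → Corby → Upland.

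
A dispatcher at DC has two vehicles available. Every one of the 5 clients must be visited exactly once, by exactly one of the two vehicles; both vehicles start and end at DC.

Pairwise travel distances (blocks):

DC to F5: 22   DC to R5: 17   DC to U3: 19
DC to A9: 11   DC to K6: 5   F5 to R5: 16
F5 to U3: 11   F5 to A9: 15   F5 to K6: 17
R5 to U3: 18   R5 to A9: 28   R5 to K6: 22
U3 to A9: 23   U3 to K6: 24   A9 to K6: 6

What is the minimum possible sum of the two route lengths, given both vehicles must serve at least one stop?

82 blocks — the smallest possible combined total.

There are 2^4 − 1 = 15 ways to divide the 5 stops into two non-empty groups. For each, the best each vehicle can do is its own shortest tour through its group:
  {F5} + {R5, U3, A9, K6}: 44 + 69 = 113
  {R5} + {F5, U3, A9, K6}: 34 + 56 = 90
  {F5, R5} + {U3, A9, K6}: 55 + 53 = 108
  {U3} + {F5, R5, A9, K6}: 38 + 59 = 97
  {F5, U3} + {R5, A9, K6}: 52 + 56 = 108
  {R5, U3} + {F5, A9, K6}: 54 + 48 = 102
  … (15 splits in total)
  {F5, R5, U3, A9} + {K6}: 72 + 10 = 82  ← best
Best: vehicle 1 DC → R5 → U3 → F5 → A9 → DC = 72; vehicle 2 DC → K6 → DC = 10; combined 82.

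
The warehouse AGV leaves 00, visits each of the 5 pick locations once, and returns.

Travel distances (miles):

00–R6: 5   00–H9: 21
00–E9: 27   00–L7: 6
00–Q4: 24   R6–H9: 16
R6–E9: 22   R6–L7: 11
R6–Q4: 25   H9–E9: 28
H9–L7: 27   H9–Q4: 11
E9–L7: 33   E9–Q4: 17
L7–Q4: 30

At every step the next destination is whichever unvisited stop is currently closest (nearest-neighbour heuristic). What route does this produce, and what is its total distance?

00 → [R6:5 / L7:6 / H9:21 / Q4:24 / E9:27] → R6 (5)
R6 → [L7:11 / H9:16 / E9:22 / Q4:25] → L7 (11)
L7 → [H9:27 / Q4:30 / E9:33] → H9 (27)
H9 → [Q4:11 / E9:28] → Q4 (11)
Q4 → [E9:17] → E9 (17)
Return E9→00: 27.
Total = 5 + 11 + 27 + 11 + 17 + 27 = 98.

98 miles along 00 → R6 → L7 → H9 → Q4 → E9 → 00.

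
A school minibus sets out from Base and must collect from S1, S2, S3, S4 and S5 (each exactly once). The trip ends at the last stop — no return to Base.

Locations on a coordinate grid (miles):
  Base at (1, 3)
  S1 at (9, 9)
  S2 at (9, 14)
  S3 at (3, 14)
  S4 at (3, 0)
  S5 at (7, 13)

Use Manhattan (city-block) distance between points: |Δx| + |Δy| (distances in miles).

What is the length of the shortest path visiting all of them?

There are 5! = 120 possible orderings.
Base - S1 - S2 - S3 - S4 - S5: 14+5+6+14+17 = 56
Base - S1 - S2 - S3 - S5 - S4: 14+5+6+5+17 = 47
Base - S1 - S2 - S4 - S3 - S5: 14+5+20+14+5 = 58
Base - S1 - S2 - S4 - S5 - S3: 14+5+20+17+5 = 61
Base - S1 - S2 - S5 - S3 - S4: 14+5+3+5+14 = 41
Base - S1 - S2 - S5 - S4 - S3: 14+5+3+17+14 = 53
Base - S1 - S3 - S2 - S4 - S5: 14+11+6+20+17 = 68
Base - S1 - S3 - S2 - S5 - S4: 14+11+6+3+17 = 51
Base - S1 - S3 - S4 - S2 - S5: 14+11+14+20+3 = 62
Base - S1 - S3 - S4 - S5 - S2: 14+11+14+17+3 = 59
Base - S1 - S3 - S5 - S2 - S4: 14+11+5+3+20 = 53
Base - S1 - S3 - S5 - S4 - S2: 14+11+5+17+20 = 67
Base - S1 - S4 - S2 - S3 - S5: 14+15+20+6+5 = 60
Base - S1 - S4 - S2 - S5 - S3: 14+15+20+3+5 = 57
… (106 more)
Base - S4 - S3 - S5 - S2 - S1: 5+14+5+3+5 = 32  ← best
The minimum is 32.
One shortest path: Base → S4 → S3 → S5 → S2 → S1.

32 miles — the minimum one-way total.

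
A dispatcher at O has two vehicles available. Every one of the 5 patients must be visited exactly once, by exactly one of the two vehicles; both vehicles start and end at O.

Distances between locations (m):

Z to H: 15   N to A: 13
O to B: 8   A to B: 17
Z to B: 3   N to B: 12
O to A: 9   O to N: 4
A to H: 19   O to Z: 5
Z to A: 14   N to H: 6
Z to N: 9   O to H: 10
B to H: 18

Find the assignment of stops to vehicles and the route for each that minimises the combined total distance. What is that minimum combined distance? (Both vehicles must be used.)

Try each way of splitting the stops between the two vehicles (each non-empty) and, for each split, find the best tour for each vehicle:
  {Z} + {N, A, B, H}: 10 + 54 = 64
  {N} + {Z, A, B, H}: 8 + 54 = 62
  {Z, N} + {A, B, H}: 18 + 54 = 72
  {A} + {Z, N, B, H}: 18 + 36 = 54
  {Z, A} + {N, B, H}: 28 + 36 = 64
  {N, A} + {Z, B, H}: 26 + 36 = 62
  … (15 splits in total)
Best: vehicle 1 O → A → O = 18; vehicle 2 O → Z → B → N → H → O = 36; combined 54.

Minimum combined distance: 54 m.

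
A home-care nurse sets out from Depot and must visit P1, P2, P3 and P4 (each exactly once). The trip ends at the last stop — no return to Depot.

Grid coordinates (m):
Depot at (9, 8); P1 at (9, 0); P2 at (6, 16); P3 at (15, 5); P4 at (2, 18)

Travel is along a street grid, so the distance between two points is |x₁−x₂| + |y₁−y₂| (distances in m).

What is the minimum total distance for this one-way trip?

Minimum one-way distance = 45 m.

There are 4! = 24 possible orderings.
Depot - P1 - P2 - P3 - P4: 8+19+20+26 = 73
Depot - P1 - P2 - P4 - P3: 8+19+6+26 = 59
Depot - P1 - P3 - P2 - P4: 8+11+20+6 = 45
Depot - P1 - P3 - P4 - P2: 8+11+26+6 = 51
Depot - P1 - P4 - P2 - P3: 8+25+6+20 = 59
Depot - P1 - P4 - P3 - P2: 8+25+26+20 = 79
Depot - P2 - P1 - P3 - P4: 11+19+11+26 = 67
Depot - P2 - P1 - P4 - P3: 11+19+25+26 = 81
Depot - P2 - P3 - P1 - P4: 11+20+11+25 = 67
Depot - P2 - P3 - P4 - P1: 11+20+26+25 = 82
Depot - P2 - P4 - P1 - P3: 11+6+25+11 = 53
Depot - P2 - P4 - P3 - P1: 11+6+26+11 = 54
Depot - P3 - P1 - P2 - P4: 9+11+19+6 = 45
Depot - P3 - P1 - P4 - P2: 9+11+25+6 = 51
… (10 more)
The minimum is 45.
One shortest path: Depot → P1 → P3 → P2 → P4.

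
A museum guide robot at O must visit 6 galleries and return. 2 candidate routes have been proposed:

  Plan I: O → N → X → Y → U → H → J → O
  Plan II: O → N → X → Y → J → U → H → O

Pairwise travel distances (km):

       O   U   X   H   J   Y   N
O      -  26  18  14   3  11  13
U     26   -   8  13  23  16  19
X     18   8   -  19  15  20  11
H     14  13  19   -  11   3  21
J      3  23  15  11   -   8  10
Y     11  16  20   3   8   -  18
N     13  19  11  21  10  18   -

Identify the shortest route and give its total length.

Plan I: 13 + 11 + 20 + 16 + 13 + 11 + 3 = 87
Plan II: 13 + 11 + 20 + 8 + 23 + 13 + 14 = 102

87 km — Plan I is the shortest.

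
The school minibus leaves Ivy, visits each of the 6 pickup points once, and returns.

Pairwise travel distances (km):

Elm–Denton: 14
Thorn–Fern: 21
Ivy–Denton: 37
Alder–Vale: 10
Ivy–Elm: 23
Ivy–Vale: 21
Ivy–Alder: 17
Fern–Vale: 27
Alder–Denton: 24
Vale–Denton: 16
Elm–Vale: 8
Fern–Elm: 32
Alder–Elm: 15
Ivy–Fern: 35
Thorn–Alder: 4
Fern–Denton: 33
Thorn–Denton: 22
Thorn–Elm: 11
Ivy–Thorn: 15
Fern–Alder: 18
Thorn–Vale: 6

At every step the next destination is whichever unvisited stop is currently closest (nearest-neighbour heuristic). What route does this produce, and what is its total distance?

119 km along Ivy → Thorn → Alder → Vale → Elm → Denton → Fern → Ivy.

Ivy → [Thorn:15 / Alder:17 / Vale:21 / Elm:23 / Fern:35 / Denton:37] → Thorn (15)
Thorn → [Alder:4 / Vale:6 / Elm:11 / Fern:21 / Denton:22] → Alder (4)
Alder → [Vale:10 / Elm:15 / Fern:18 / Denton:24] → Vale (10)
Vale → [Elm:8 / Denton:16 / Fern:27] → Elm (8)
Elm → [Denton:14 / Fern:32] → Denton (14)
Denton → [Fern:33] → Fern (33)
Return Fern→Ivy: 35.
Total = 15 + 4 + 10 + 8 + 14 + 33 + 35 = 119.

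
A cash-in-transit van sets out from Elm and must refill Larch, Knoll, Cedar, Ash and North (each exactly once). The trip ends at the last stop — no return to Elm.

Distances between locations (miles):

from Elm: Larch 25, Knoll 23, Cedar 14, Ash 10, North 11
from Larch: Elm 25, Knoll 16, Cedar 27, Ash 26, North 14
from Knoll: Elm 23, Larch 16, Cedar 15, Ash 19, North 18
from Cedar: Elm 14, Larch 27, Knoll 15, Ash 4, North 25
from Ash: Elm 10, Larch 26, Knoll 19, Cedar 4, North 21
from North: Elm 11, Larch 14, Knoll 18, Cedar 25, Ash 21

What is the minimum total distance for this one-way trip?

Minimum one-way distance = 59 miles.

There are 5! = 120 possible orderings.
Elm→Larch→Knoll→Cedar→Ash→North: 25+16+15+4+21 = 81
Elm→Larch→Knoll→Cedar→North→Ash: 25+16+15+25+21 = 102
Elm→Larch→Knoll→Ash→Cedar→North: 25+16+19+4+25 = 89
Elm→Larch→Knoll→Ash→North→Cedar: 25+16+19+21+25 = 106
Elm→Larch→Knoll→North→Cedar→Ash: 25+16+18+25+4 = 88
Elm→Larch→Knoll→North→Ash→Cedar: 25+16+18+21+4 = 84
Elm→Larch→Cedar→Knoll→Ash→North: 25+27+15+19+21 = 107
Elm→Larch→Cedar→Knoll→North→Ash: 25+27+15+18+21 = 106
Elm→Larch→Cedar→Ash→Knoll→North: 25+27+4+19+18 = 93
Elm→Larch→Cedar→Ash→North→Knoll: 25+27+4+21+18 = 95
Elm→Larch→Cedar→North→Knoll→Ash: 25+27+25+18+19 = 114
Elm→Larch→Cedar→North→Ash→Knoll: 25+27+25+21+19 = 117
Elm→Larch→Ash→Knoll→Cedar→North: 25+26+19+15+25 = 110
Elm→Larch→Ash→Knoll→North→Cedar: 25+26+19+18+25 = 113
… (106 more)
Elm→Ash→Cedar→Knoll→Larch→North: 10+4+15+16+14 = 59  ← best
The minimum is 59.
One shortest path: Elm → Ash → Cedar → Knoll → Larch → North.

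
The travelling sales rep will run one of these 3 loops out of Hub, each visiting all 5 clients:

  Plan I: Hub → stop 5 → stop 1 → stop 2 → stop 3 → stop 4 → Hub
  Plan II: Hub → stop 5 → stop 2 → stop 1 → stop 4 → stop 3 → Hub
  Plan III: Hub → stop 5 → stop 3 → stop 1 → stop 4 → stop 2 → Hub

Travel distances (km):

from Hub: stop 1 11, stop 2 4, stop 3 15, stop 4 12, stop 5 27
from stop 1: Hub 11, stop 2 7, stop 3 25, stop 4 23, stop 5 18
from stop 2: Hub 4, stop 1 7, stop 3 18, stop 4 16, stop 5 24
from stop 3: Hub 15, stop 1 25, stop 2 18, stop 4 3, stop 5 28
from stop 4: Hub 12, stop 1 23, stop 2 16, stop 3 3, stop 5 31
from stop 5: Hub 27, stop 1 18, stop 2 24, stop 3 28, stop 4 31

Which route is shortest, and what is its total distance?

Plan I: 27 + 18 + 7 + 18 + 3 + 12 = 85
Plan II: 27 + 24 + 7 + 23 + 3 + 15 = 99
Plan III: 27 + 28 + 25 + 23 + 16 + 4 = 123

85 km — Plan I is the shortest.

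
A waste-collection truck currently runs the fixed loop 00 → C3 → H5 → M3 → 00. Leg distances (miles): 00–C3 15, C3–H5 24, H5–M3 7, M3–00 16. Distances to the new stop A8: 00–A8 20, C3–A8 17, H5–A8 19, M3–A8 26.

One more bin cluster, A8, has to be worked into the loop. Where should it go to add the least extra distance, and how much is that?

Insertion cost between consecutive stops i–j is d(i,A8) + d(A8,j) − d(i,j):
  between 00 and C3: 20 + 17 − 15 = 22
  between C3 and H5: 17 + 19 − 24 = 12
  between H5 and M3: 19 + 26 − 7 = 38
  between M3 and 00: 26 + 20 − 16 = 30
Cheapest insertion is between C3 and H5, adding 12.
New total = 62 + 12 = 74.

Minimum extra distance: 12 miles, inserting A8 between C3 and H5.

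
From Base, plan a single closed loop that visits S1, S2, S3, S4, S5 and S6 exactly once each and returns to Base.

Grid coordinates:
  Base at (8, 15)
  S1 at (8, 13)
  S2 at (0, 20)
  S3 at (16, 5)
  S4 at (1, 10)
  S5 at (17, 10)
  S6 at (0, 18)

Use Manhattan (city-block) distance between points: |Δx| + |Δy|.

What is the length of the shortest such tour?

Base→S1→S2→S3→S4→S5→S6→Base: 2+15+31+20+16+25+11 = 120
Base→S1→S2→S3→S4→S6→S5→Base: 2+15+31+20+9+25+14 = 116
Base→S1→S2→S3→S5→S4→S6→Base: 2+15+31+6+16+9+11 = 90
Base→S1→S2→S3→S5→S6→S4→Base: 2+15+31+6+25+9+12 = 100
Base→S1→S2→S3→S6→S4→S5→Base: 2+15+31+29+9+16+14 = 116
Base→S1→S2→S3→S6→S5→S4→Base: 2+15+31+29+25+16+12 = 130
Base→S1→S2→S4→S3→S5→S6→Base: 2+15+11+20+6+25+11 = 90
Base→S1→S2→S4→S3→S6→S5→Base: 2+15+11+20+29+25+14 = 116
… (352 more)
Base→S1→S3→S5→S4→S2→S6→Base: 2+16+6+16+11+2+11 = 64  ← best
The minimum is 64.
One optimal route: Base → S1 → S3 → S5 → S4 → S2 → S6 → Base (or its reverse).

Shortest round trip = 64.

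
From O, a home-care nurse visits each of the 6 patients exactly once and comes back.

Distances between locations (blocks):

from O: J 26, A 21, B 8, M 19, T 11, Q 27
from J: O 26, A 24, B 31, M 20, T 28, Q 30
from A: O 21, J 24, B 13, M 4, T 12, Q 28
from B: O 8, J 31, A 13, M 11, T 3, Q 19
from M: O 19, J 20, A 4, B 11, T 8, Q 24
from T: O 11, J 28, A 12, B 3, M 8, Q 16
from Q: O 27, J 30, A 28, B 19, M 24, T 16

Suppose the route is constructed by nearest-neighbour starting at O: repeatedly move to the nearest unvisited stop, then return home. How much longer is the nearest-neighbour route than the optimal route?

From O: B=8, T=11, M=19, A=21, J=26, Q=27 → choose B (8).
From B: T=3, M=11, A=13, Q=19, J=31 → choose T (3).
From T: M=8, A=12, Q=16, J=28 → choose M (8).
From M: A=4, J=20, Q=24 → choose A (4).
From A: J=24, Q=28 → choose J (24).
From J: Q=30 → choose Q (30).
NN route O → B → T → M → A → J → Q → O costs 104.
Optimal: O → A → M → J → Q → T → B → O costs 102 (by enumerating all 360 distinct tours).
Excess = 104 − 102 = 2.

2 blocks longer than the optimal tour.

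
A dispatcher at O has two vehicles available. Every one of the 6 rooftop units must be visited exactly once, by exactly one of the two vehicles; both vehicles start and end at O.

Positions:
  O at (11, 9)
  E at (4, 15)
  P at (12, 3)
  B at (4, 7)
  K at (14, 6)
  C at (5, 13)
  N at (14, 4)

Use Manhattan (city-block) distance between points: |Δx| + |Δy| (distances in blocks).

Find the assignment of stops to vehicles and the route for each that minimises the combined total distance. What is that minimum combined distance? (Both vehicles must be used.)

Minimum combined distance: 48 blocks.

Check every non-empty split of the stops between the two vehicles; for each half take its own optimal tour:
  {E} + {P, B, K, C, N}: 26 + 40 = 66
  {P} + {E, B, K, C, N}: 14 + 42 = 56
  {E, P} + {B, K, C, N}: 40 + 38 = 78
  {B} + {E, P, K, C, N}: 18 + 44 = 62
  {E, B} + {P, K, C, N}: 30 + 38 = 68
  {P, B} + {E, K, C, N}: 28 + 42 = 70
  … (31 splits in total)
  {E, B, C} + {P, K, N}: 30 + 18 = 48  ← best
Best: vehicle 1 O → B → E → C → O = 30; vehicle 2 O → P → N → K → O = 18; combined 48.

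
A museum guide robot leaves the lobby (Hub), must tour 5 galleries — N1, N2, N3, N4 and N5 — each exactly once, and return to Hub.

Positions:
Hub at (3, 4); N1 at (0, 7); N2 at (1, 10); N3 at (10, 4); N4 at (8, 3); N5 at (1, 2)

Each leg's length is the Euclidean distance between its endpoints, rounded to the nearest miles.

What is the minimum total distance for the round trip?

Minimum total distance: 29 miles.

With 5 stops there are 5!/2 = 60 distinct round trips (a route and its reverse cost the same).
Hub → N1 → N2 → N3 → N4 → N5 → Hub: 4+3+11+2+7+3 = 30
Hub → N1 → N2 → N3 → N5 → N4 → Hub: 4+3+11+9+7+5 = 39
Hub → N1 → N2 → N4 → N3 → N5 → Hub: 4+3+10+2+9+3 = 31
Hub → N1 → N2 → N4 → N5 → N3 → Hub: 4+3+10+7+9+7 = 40
Hub → N1 → N2 → N5 → N3 → N4 → Hub: 4+3+8+9+2+5 = 31
Hub → N1 → N2 → N5 → N4 → N3 → Hub: 4+3+8+7+2+7 = 31
Hub → N1 → N3 → N2 → N4 → N5 → Hub: 4+10+11+10+7+3 = 45
Hub → N1 → N3 → N2 → N5 → N4 → Hub: 4+10+11+8+7+5 = 45
Hub → N1 → N3 → N4 → N2 → N5 → Hub: 4+10+2+10+8+3 = 37
Hub → N1 → N3 → N4 → N5 → N2 → Hub: 4+10+2+7+8+6 = 37
Hub → N1 → N3 → N5 → N2 → N4 → Hub: 4+10+9+8+10+5 = 46
Hub → N1 → N3 → N5 → N4 → N2 → Hub: 4+10+9+7+10+6 = 46
Hub → N1 → N4 → N2 → N3 → N5 → Hub: 4+9+10+11+9+3 = 46
Hub → N1 → N4 → N2 → N5 → N3 → Hub: 4+9+10+8+9+7 = 47
… (46 more)
Hub → N4 → N3 → N2 → N1 → N5 → Hub: 5+2+11+3+5+3 = 29  ← best
The minimum is 29.
One optimal route: Hub → N4 → N3 → N2 → N1 → N5 → Hub (or its reverse).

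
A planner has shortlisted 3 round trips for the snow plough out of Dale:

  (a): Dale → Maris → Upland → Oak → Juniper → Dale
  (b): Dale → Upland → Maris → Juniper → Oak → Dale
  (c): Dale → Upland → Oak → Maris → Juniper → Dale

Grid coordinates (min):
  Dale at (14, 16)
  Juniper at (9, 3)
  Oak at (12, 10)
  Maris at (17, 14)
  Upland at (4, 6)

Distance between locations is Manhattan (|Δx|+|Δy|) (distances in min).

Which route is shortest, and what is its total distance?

66 min — (a) is the shortest.

(a): 5 + 21 + 12 + 10 + 18 = 66
(b): 20 + 21 + 19 + 10 + 8 = 78
(c): 20 + 12 + 9 + 19 + 18 = 78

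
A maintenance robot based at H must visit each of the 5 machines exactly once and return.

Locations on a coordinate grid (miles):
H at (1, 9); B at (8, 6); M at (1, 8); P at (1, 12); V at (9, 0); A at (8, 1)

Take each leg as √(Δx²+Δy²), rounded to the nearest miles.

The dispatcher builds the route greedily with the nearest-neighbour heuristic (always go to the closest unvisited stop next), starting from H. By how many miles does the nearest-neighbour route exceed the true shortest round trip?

Excess over optimum: 2 miles.

From H: M=1, P=3, B=8, A=11, V=12 → choose M (1).
From M: P=4, B=7, A=10, V=11 → choose P (4).
From P: B=9, A=13, V=14 → choose B (9).
From B: A=5, V=6 → choose A (5).
From A: V=1 → choose V (1).
NN route H → M → P → B → A → V → H costs 32.
Optimal: H → M → V → A → B → P → H costs 30 (by enumerating all 60 distinct tours).
Excess = 32 − 30 = 2.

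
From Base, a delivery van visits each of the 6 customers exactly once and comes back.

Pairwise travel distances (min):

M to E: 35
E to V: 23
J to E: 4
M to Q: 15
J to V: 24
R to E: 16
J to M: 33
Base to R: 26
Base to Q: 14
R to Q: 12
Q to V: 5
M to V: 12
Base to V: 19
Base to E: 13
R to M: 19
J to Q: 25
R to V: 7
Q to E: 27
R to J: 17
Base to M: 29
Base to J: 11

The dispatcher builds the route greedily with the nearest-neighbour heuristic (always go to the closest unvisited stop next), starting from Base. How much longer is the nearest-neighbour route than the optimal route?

Excess over optimum: 8 min.

From Base: J=11, E=13, Q=14, V=19, R=26, M=29 → choose J (11).
From J: E=4, R=17, V=24, Q=25, M=33 → choose E (4).
From E: R=16, V=23, Q=27, M=35 → choose R (16).
From R: V=7, Q=12, M=19 → choose V (7).
From V: Q=5, M=12 → choose Q (5).
From Q: M=15 → choose M (15).
NN route Base → J → E → R → V → Q → M → Base costs 87.
Optimal: Base → J → E → R → V → M → Q → Base costs 79 (by enumerating all 360 distinct tours).
Excess = 87 − 79 = 8.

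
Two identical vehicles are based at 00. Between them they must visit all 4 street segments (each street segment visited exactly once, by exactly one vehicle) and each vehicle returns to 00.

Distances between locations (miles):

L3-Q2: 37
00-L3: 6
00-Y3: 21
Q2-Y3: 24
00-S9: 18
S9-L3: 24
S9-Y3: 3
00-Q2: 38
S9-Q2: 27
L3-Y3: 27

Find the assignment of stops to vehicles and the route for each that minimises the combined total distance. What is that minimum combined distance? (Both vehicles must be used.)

Minimum combined distance: 95 miles.

There are 2^3 − 1 = 7 ways to divide the 4 stops into two non-empty groups. For each, the best each vehicle can do is its own shortest tour through its group:
  {S9} + {L3, Q2, Y3}: 36 + 88 = 124
  {L3} + {S9, Q2, Y3}: 12 + 83 = 95
  {S9, L3} + {Q2, Y3}: 48 + 83 = 131
  {Q2} + {S9, L3, Y3}: 76 + 54 = 130
  {S9, Q2} + {L3, Y3}: 83 + 54 = 137
  {L3, Q2} + {S9, Y3}: 81 + 42 = 123
  … (7 splits in total)
Best: vehicle 1 00 → L3 → 00 = 12; vehicle 2 00 → S9 → Y3 → Q2 → 00 = 83; combined 95.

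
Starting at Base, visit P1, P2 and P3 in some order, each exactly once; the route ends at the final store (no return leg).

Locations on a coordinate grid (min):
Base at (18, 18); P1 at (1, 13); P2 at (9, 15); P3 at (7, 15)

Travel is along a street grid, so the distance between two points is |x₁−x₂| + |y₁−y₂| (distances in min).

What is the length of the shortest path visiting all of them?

There are 3! = 6 possible orderings.
Base - P1 - P2 - P3: 22+10+2 = 34
Base - P1 - P3 - P2: 22+8+2 = 32
Base - P2 - P1 - P3: 12+10+8 = 30
Base - P2 - P3 - P1: 12+2+8 = 22
Base - P3 - P1 - P2: 14+8+10 = 32
Base - P3 - P2 - P1: 14+2+10 = 26
The minimum is 22.
One shortest path: Base → P2 → P3 → P1.

Shortest open route: 22 min.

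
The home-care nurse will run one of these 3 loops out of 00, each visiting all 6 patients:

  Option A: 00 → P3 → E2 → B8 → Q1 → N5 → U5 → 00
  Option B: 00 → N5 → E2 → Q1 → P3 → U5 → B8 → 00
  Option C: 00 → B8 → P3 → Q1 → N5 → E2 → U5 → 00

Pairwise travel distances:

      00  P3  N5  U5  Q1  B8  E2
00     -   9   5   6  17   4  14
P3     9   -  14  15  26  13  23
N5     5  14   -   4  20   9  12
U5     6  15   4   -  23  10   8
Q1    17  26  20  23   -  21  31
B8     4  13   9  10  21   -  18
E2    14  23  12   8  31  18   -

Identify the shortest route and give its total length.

Option A: 9 + 23 + 18 + 21 + 20 + 4 + 6 = 101
Option B: 5 + 12 + 31 + 26 + 15 + 10 + 4 = 103
Option C: 4 + 13 + 26 + 20 + 12 + 8 + 6 = 89

89 — Option C is the shortest.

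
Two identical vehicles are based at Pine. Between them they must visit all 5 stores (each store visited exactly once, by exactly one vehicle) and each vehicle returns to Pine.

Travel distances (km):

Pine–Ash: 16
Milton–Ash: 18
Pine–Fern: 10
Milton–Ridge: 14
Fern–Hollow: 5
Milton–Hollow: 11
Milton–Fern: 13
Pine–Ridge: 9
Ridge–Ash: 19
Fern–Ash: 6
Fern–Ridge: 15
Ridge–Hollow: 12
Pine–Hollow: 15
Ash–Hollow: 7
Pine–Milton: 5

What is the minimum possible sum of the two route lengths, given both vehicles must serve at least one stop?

Check every non-empty split of the stops between the two vehicles; for each half take its own optimal tour:
  {Milton} + {Fern, Ridge, Ash, Hollow}: 10 + 44 = 54
  {Fern} + {Milton, Ridge, Ash, Hollow}: 20 + 51 = 71
  {Milton, Fern} + {Ridge, Ash, Hollow}: 28 + 44 = 72
  {Ridge} + {Milton, Fern, Ash, Hollow}: 18 + 39 = 57
  {Milton, Ridge} + {Fern, Ash, Hollow}: 28 + 38 = 66
  {Fern, Ridge} + {Milton, Ash, Hollow}: 34 + 39 = 73
  … (15 splits in total)
Best: vehicle 1 Pine → Milton → Pine = 10; vehicle 2 Pine → Fern → Ash → Hollow → Ridge → Pine = 44; combined 54.

54 km — the smallest possible combined total.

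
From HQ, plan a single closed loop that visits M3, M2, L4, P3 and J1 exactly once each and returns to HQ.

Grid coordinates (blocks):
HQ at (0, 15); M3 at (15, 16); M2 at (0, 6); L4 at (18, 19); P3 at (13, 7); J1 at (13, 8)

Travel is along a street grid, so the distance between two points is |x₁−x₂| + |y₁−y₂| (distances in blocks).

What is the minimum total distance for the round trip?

There are 60 distinct closed tours to check (reversals are equivalent).
HQ-M3-M2-L4-P3-J1-HQ: 16+25+31+17+1+20 = 110
HQ-M3-M2-L4-J1-P3-HQ: 16+25+31+16+1+21 = 110
HQ-M3-M2-P3-L4-J1-HQ: 16+25+14+17+16+20 = 108
HQ-M3-M2-P3-J1-L4-HQ: 16+25+14+1+16+22 = 94
HQ-M3-M2-J1-L4-P3-HQ: 16+25+15+16+17+21 = 110
HQ-M3-M2-J1-P3-L4-HQ: 16+25+15+1+17+22 = 96
HQ-M3-L4-M2-P3-J1-HQ: 16+6+31+14+1+20 = 88
HQ-M3-L4-M2-J1-P3-HQ: 16+6+31+15+1+21 = 90
HQ-M3-L4-P3-M2-J1-HQ: 16+6+17+14+15+20 = 88
HQ-M3-L4-P3-J1-M2-HQ: 16+6+17+1+15+9 = 64
HQ-M3-L4-J1-M2-P3-HQ: 16+6+16+15+14+21 = 88
HQ-M3-L4-J1-P3-M2-HQ: 16+6+16+1+14+9 = 62
HQ-M3-P3-M2-L4-J1-HQ: 16+11+14+31+16+20 = 108
HQ-M3-P3-M2-J1-L4-HQ: 16+11+14+15+16+22 = 94
… (46 more)
The minimum is 62.
One optimal route: HQ → M3 → L4 → J1 → P3 → M2 → HQ (or its reverse).

Minimum total distance: 62 blocks.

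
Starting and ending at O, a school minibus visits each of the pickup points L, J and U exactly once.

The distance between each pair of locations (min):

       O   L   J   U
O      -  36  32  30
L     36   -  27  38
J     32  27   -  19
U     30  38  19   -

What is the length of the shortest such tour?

112 min — the shortest possible round trip.

With 3 stops there are 3!/2 = 3 distinct round trips (a route and its reverse cost the same).
O - L - J - U - O: 36+27+19+30 = 112
O - L - U - J - O: 36+38+19+32 = 125
O - J - L - U - O: 32+27+38+30 = 127
The minimum is 112.
One optimal route: O → L → J → U → O (or its reverse).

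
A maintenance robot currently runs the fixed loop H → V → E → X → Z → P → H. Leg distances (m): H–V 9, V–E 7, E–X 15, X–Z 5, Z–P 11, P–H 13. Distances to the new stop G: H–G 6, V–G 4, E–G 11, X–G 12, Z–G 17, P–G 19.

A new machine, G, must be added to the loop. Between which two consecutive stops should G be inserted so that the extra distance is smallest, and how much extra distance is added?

Insertion cost between consecutive stops i–j is d(i,G) + d(G,j) − d(i,j):
  between H and V: 6 + 4 − 9 = 1
  between V and E: 4 + 11 − 7 = 8
  between E and X: 11 + 12 − 15 = 8
  between X and Z: 12 + 17 − 5 = 24
  between Z and P: 17 + 19 − 11 = 25
  between P and H: 19 + 6 − 13 = 12
Cheapest insertion is between H and V, adding 1.
New total = 60 + 1 = 61.

Adding 1 m by placing G on the H–V leg.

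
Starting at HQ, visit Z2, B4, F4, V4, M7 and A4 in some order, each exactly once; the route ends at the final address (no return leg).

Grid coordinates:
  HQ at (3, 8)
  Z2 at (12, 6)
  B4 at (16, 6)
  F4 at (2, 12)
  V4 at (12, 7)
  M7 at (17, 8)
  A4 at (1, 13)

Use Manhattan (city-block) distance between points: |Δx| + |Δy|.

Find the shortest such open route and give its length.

Shortest open route: 32.

There are 6! = 720 possible orderings.
HQ → Z2 → B4 → F4 → V4 → M7 → A4: 11+4+20+15+6+21 = 77
HQ → Z2 → B4 → F4 → V4 → A4 → M7: 11+4+20+15+17+21 = 88
HQ → Z2 → B4 → F4 → M7 → V4 → A4: 11+4+20+19+6+17 = 77
HQ → Z2 → B4 → F4 → M7 → A4 → V4: 11+4+20+19+21+17 = 92
HQ → Z2 → B4 → F4 → A4 → V4 → M7: 11+4+20+2+17+6 = 60
HQ → Z2 → B4 → F4 → A4 → M7 → V4: 11+4+20+2+21+6 = 64
HQ → Z2 → B4 → V4 → F4 → M7 → A4: 11+4+5+15+19+21 = 75
HQ → Z2 → B4 → V4 → F4 → A4 → M7: 11+4+5+15+2+21 = 58
… (712 more)
HQ → F4 → A4 → V4 → Z2 → B4 → M7: 5+2+17+1+4+3 = 32  ← best
The minimum is 32.
One shortest path: HQ → F4 → A4 → V4 → Z2 → B4 → M7.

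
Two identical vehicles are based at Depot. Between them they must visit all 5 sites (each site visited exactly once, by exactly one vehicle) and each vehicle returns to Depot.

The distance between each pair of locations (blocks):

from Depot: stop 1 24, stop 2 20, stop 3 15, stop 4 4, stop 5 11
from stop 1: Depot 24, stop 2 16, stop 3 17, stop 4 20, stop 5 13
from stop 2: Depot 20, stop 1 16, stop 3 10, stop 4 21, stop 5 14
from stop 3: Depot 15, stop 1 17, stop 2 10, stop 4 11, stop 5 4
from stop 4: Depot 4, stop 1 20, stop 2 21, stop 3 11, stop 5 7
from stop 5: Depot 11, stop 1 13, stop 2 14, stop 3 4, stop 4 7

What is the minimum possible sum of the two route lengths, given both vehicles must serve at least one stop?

Minimum combined distance: 73 blocks.

There are 2^4 − 1 = 15 ways to divide the 5 stops into two non-empty groups. For each, the best each vehicle can do is its own shortest tour through its group:
  {stop 1} + {stop 2, stop 3, stop 4, stop 5}: 48 + 45 = 93
  {stop 2} + {stop 1, stop 3, stop 4, stop 5}: 40 + 56 = 96
  {stop 1, stop 2} + {stop 3, stop 4, stop 5}: 60 + 30 = 90
  {stop 3} + {stop 1, stop 2, stop 4, stop 5}: 30 + 60 = 90
  {stop 1, stop 3} + {stop 2, stop 4, stop 5}: 56 + 45 = 101
  {stop 2, stop 3} + {stop 1, stop 4, stop 5}: 45 + 48 = 93
  … (15 splits in total)
  {stop 4} + {stop 1, stop 2, stop 3, stop 5}: 8 + 65 = 73  ← best
Best: vehicle 1 Depot → stop 4 → Depot = 8; vehicle 2 Depot → stop 1 → stop 2 → stop 3 → stop 5 → Depot = 65; combined 73.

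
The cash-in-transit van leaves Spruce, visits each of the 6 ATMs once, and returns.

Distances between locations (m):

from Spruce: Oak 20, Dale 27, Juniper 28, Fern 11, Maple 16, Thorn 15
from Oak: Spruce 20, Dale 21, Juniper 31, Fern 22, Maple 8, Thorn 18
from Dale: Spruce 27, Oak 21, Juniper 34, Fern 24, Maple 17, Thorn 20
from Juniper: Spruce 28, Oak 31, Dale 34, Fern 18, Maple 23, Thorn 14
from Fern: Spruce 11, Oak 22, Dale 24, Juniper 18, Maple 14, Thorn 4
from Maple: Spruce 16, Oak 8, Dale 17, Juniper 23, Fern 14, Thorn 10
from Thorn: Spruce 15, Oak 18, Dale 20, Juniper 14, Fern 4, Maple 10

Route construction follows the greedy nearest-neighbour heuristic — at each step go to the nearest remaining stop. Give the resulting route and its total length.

Total distance 116 m via the nearest-neighbour route Spruce → Fern → Thorn → Maple → Oak → Dale → Juniper → Spruce.

At Spruce the remaining stops are Fern 11, Thorn 15, Maple 16, Oak 20, Dale 27, Juniper 28; go to Fern.
At Fern the remaining stops are Thorn 4, Maple 14, Juniper 18, Oak 22, Dale 24; go to Thorn.
At Thorn the remaining stops are Maple 10, Juniper 14, Oak 18, Dale 20; go to Maple.
At Maple the remaining stops are Oak 8, Dale 17, Juniper 23; go to Oak.
At Oak the remaining stops are Dale 21, Juniper 31; go to Dale.
At Dale the remaining stops are Juniper 34; go to Juniper.
Return Juniper→Spruce: 28.
Total = 11 + 4 + 10 + 8 + 21 + 34 + 28 = 116.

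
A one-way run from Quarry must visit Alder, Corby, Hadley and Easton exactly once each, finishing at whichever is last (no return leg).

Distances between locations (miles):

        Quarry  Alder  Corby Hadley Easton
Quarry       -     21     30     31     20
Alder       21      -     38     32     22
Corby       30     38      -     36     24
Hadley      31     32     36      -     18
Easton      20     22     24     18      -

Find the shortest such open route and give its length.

Minimum one-way distance = 95 miles.

There are 4! = 24 possible orderings.
Quarry → Alder → Corby → Hadley → Easton: 21+38+36+18 = 113
Quarry → Alder → Corby → Easton → Hadley: 21+38+24+18 = 101
Quarry → Alder → Hadley → Corby → Easton: 21+32+36+24 = 113
Quarry → Alder → Hadley → Easton → Corby: 21+32+18+24 = 95
Quarry → Alder → Easton → Corby → Hadley: 21+22+24+36 = 103
Quarry → Alder → Easton → Hadley → Corby: 21+22+18+36 = 97
Quarry → Corby → Alder → Hadley → Easton: 30+38+32+18 = 118
Quarry → Corby → Alder → Easton → Hadley: 30+38+22+18 = 108
Quarry → Corby → Hadley → Alder → Easton: 30+36+32+22 = 120
Quarry → Corby → Hadley → Easton → Alder: 30+36+18+22 = 106
Quarry → Corby → Easton → Alder → Hadley: 30+24+22+32 = 108
Quarry → Corby → Easton → Hadley → Alder: 30+24+18+32 = 104
Quarry → Hadley → Alder → Corby → Easton: 31+32+38+24 = 125
Quarry → Hadley → Alder → Easton → Corby: 31+32+22+24 = 109
… (10 more)
The minimum is 95.
One shortest path: Quarry → Alder → Hadley → Easton → Corby.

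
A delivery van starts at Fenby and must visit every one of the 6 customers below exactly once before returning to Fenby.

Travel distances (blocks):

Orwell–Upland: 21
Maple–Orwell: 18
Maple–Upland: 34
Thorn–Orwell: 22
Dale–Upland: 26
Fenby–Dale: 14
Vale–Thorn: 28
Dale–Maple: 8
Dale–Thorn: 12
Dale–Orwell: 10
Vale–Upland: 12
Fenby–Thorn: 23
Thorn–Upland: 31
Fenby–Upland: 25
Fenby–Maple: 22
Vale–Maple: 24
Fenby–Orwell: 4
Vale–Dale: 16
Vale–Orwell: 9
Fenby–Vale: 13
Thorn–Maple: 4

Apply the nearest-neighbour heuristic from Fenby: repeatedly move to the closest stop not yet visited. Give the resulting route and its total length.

Total distance 86 blocks via the nearest-neighbour route Fenby → Orwell → Vale → Upland → Dale → Maple → Thorn → Fenby.

At Fenby the remaining stops are Orwell 4, Vale 13, Dale 14, Maple 22, Thorn 23, Upland 25; go to Orwell.
At Orwell the remaining stops are Vale 9, Dale 10, Maple 18, Upland 21, Thorn 22; go to Vale.
At Vale the remaining stops are Upland 12, Dale 16, Maple 24, Thorn 28; go to Upland.
At Upland the remaining stops are Dale 26, Thorn 31, Maple 34; go to Dale.
At Dale the remaining stops are Maple 8, Thorn 12; go to Maple.
At Maple the remaining stops are Thorn 4; go to Thorn.
Return Thorn→Fenby: 23.
Total = 4 + 9 + 12 + 26 + 8 + 4 + 23 = 86.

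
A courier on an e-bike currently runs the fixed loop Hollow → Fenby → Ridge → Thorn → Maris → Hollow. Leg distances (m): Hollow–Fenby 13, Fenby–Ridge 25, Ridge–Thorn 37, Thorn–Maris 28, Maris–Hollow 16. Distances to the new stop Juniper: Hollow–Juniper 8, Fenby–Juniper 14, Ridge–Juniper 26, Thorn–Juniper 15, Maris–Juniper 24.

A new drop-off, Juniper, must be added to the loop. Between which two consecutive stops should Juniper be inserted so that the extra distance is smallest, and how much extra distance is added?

Insertion cost between consecutive stops i–j is d(i,Juniper) + d(Juniper,j) − d(i,j):
  between Hollow and Fenby: 8 + 14 − 13 = 9
  between Fenby and Ridge: 14 + 26 − 25 = 15
  between Ridge and Thorn: 26 + 15 − 37 = 4
  between Thorn and Maris: 15 + 24 − 28 = 11
  between Maris and Hollow: 24 + 8 − 16 = 16
Cheapest insertion is between Ridge and Thorn, adding 4.
New total = 119 + 4 = 123.

+4 m — insert Juniper between Ridge and Thorn.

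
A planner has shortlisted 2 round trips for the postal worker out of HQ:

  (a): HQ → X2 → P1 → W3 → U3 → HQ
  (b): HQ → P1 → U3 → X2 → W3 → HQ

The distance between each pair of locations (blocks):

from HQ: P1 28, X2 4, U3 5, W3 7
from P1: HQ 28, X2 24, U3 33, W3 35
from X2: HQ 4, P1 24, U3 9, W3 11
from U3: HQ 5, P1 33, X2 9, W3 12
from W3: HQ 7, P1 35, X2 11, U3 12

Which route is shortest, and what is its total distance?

(a): 4 + 24 + 35 + 12 + 5 = 80
(b): 28 + 33 + 9 + 11 + 7 = 88

80 blocks — (a) is the shortest.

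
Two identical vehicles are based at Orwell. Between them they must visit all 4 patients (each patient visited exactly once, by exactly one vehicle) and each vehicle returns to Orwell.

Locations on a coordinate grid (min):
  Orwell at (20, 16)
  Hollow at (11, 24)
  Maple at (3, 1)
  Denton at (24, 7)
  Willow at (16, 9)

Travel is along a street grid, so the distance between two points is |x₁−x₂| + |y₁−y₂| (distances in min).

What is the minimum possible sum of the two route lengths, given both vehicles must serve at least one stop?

106 min — the smallest possible combined total.

Try each way of splitting the stops between the two vehicles (each non-empty) and, for each split, find the best tour for each vehicle:
  {Hollow} + {Maple, Denton, Willow}: 34 + 72 = 106
  {Maple} + {Hollow, Denton, Willow}: 64 + 60 = 124
  {Hollow, Maple} + {Denton, Willow}: 80 + 34 = 114
  {Denton} + {Hollow, Maple, Willow}: 26 + 80 = 106
  {Hollow, Denton} + {Maple, Willow}: 60 + 64 = 124
  {Maple, Denton} + {Hollow, Willow}: 72 + 48 = 120
  … (7 splits in total)
Best: vehicle 1 Orwell → Hollow → Orwell = 34; vehicle 2 Orwell → Denton → Maple → Willow → Orwell = 72; combined 106.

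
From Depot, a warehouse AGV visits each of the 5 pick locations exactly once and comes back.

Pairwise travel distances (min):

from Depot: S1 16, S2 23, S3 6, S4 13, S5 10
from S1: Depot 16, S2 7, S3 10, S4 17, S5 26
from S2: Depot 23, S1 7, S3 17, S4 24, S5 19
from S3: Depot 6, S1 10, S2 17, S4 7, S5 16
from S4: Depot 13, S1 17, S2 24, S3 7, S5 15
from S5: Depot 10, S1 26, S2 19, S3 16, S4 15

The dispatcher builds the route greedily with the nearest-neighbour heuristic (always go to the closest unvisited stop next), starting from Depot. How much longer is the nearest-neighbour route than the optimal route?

The nearest-neighbour route is 4 min longer than optimal.

From Depot: S3=6, S5=10, S4=13, S1=16, S2=23 → choose S3 (6).
From S3: S4=7, S1=10, S5=16, S2=17 → choose S4 (7).
From S4: S5=15, S1=17, S2=24 → choose S5 (15).
From S5: S2=19, S1=26 → choose S2 (19).
From S2: S1=7 → choose S1 (7).
NN route Depot → S3 → S4 → S5 → S2 → S1 → Depot costs 70.
Optimal: Depot → S3 → S4 → S1 → S2 → S5 → Depot costs 66 (by enumerating all 60 distinct tours).
Excess = 70 − 66 = 4.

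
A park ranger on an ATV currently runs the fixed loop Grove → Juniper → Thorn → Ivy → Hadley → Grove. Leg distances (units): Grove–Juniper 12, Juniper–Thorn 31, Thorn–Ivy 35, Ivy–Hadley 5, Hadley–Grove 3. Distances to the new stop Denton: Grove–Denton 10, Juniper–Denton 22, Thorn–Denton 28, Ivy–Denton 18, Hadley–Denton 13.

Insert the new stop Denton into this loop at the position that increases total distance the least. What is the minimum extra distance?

Minimum extra distance: 11, inserting Denton between Thorn and Ivy.

Insertion cost between consecutive stops i–j is d(i,Denton) + d(Denton,j) − d(i,j):
  between Grove and Juniper: 10 + 22 − 12 = 20
  between Juniper and Thorn: 22 + 28 − 31 = 19
  between Thorn and Ivy: 28 + 18 − 35 = 11
  between Ivy and Hadley: 18 + 13 − 5 = 26
  between Hadley and Grove: 13 + 10 − 3 = 20
Cheapest insertion is between Thorn and Ivy, adding 11.
New total = 86 + 11 = 97.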